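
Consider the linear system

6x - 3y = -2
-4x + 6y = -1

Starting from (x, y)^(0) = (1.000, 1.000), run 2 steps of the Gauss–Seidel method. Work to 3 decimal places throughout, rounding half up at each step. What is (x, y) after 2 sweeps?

(-0.361, -0.407)

Iteration 1:
  x = (-2 - (-3)·1.000) / (6) = 0.167
  y = (-1 - (-4)·0.167) / (6) = -0.055
Iteration 2:
  x = (-2 - (-3)·-0.055) / (6) = -0.361
  y = (-1 - (-4)·-0.361) / (6) = -0.407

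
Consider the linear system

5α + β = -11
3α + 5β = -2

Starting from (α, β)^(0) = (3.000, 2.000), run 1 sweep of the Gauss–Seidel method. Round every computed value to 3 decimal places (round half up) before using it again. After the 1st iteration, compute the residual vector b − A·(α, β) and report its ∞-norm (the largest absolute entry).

0.840

Iteration 1:
  α = (-11 - (1)·2.000) / (5) = -2.600
  β = (-2 - (3)·-2.600) / (5) = 1.160
Residual b − A·x = (0.840, 0.000); ∞-norm = 0.840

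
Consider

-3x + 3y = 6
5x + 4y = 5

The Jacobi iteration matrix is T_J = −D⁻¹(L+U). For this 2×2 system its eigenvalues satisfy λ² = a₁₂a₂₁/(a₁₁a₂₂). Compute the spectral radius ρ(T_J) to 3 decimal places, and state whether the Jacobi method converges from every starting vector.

a₁₂a₂₁/(a₁₁a₂₂) = (3)·(5) / ((-3)·(4)) = -1.250000
ρ = √|-1.250000| = √1.250000 = 1.118
ρ > 1, so Jacobi diverges

1.118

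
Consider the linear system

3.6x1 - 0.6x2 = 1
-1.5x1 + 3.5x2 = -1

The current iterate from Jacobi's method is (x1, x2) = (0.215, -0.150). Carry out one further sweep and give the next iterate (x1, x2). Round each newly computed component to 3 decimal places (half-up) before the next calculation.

One sweep:
  x1 = (1 - (-0.6)·-0.150) / (3.6) = 0.253
  x2 = (-1 - (-1.5)·0.215) / (3.5) = -0.194

(0.253, -0.194)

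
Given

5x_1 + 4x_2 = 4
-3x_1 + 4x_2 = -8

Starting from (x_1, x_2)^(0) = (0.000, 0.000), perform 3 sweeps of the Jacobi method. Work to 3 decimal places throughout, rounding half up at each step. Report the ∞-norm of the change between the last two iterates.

Iteration 1:
  x_1 = (4 - (4)·0.000) / (5) = 0.800
  x_2 = (-8 - (-3)·0.000) / (4) = -2.000
Iteration 2:
  x_1 = (4 - (4)·-2.000) / (5) = 2.400
  x_2 = (-8 - (-3)·0.800) / (4) = -1.400
Iteration 3:
  x_1 = (4 - (4)·-1.400) / (5) = 1.920
  x_2 = (-8 - (-3)·2.400) / (4) = -0.200
Change: (-0.480, 1.200) → max |·| = 1.200

1.200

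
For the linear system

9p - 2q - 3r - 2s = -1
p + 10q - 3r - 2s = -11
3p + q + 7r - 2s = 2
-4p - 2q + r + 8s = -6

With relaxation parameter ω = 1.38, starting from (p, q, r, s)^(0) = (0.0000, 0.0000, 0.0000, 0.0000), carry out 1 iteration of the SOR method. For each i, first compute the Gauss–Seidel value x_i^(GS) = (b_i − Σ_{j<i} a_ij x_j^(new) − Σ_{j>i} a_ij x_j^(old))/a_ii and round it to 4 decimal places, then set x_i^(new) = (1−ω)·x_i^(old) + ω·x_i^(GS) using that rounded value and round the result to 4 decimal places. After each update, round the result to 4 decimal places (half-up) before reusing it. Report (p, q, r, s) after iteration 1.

(-0.1533, -1.4969, 0.7801, -1.7918)

Iteration 1:
  p: GS value = (-1 - (-2)·0.0000 - (-3)·0.0000 - (-2)·0.0000) / (9) = -0.1111;  p ← (1−ω)·0.0000 + ω·-0.1111 = -0.1533
  q: GS value = (-11 - (1)·-0.1533 - (-3)·0.0000 - (-2)·0.0000) / (10) = -1.0847;  q ← (1−ω)·0.0000 + ω·-1.0847 = -1.4969
  r: GS value = (2 - (3)·-0.1533 - (1)·-1.4969 - (-2)·0.0000) / (7) = 0.5653;  r ← (1−ω)·0.0000 + ω·0.5653 = 0.7801
  s: GS value = (-6 - (-4)·-0.1533 - (-2)·-1.4969 - (1)·0.7801) / (8) = -1.2984;  s ← (1−ω)·0.0000 + ω·-1.2984 = -1.7918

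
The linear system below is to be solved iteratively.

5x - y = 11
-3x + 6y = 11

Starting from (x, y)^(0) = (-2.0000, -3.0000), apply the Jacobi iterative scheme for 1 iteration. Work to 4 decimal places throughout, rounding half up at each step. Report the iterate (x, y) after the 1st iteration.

(1.6000, 0.8333)

Iteration 1:
  x = (11 - (-1)·-3.0000) / (5) = 1.6000
  y = (11 - (-3)·-2.0000) / (6) = 0.8333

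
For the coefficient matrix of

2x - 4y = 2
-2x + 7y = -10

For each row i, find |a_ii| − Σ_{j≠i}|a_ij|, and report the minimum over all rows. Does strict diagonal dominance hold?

row 1: |2| − (4) = -2
row 2: |7| − (2) = 5
minimum over rows = -2 → not strictly diagonally dominant

-2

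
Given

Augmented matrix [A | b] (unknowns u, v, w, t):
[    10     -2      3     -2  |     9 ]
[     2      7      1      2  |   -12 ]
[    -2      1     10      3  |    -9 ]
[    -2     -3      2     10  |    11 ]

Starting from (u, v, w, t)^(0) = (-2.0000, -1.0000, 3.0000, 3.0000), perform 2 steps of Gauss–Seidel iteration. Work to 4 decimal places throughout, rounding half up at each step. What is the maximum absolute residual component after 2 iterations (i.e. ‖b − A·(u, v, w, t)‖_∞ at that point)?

1.3150

Iteration 1:
  u = (9 - (-2)·-1.0000 - (3)·3.0000 - (-2)·3.0000) / (10) = 0.4000
  v = (-12 - (2)·0.4000 - (1)·3.0000 - (2)·3.0000) / (7) = -3.1143
  w = (-9 - (-2)·0.4000 - (1)·-3.1143 - (3)·3.0000) / (10) = -1.4086
  t = (11 - (-2)·0.4000 - (-3)·-3.1143 - (2)·-1.4086) / (10) = 0.5274
Iteration 2:
  u = (9 - (-2)·-3.1143 - (3)·-1.4086 - (-2)·0.5274) / (10) = 0.8052
  v = (-12 - (2)·0.8052 - (1)·-1.4086 - (2)·0.5274) / (7) = -1.8938
  w = (-9 - (-2)·0.8052 - (1)·-1.8938 - (3)·0.5274) / (10) = -0.7078
  t = (11 - (-2)·0.8052 - (-3)·-1.8938 - (2)·-0.7078) / (10) = 0.8345
Residual b − A·x = (0.9528, -1.3150, -0.9213, -0.0004); ∞-norm = 1.3150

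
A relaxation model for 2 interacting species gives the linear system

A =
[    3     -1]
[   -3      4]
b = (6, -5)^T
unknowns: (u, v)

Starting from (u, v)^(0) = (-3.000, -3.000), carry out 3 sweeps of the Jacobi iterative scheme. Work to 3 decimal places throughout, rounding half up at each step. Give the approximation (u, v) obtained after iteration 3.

(1.833, -0.625)

Iteration 1:
  u = (6 - (-1)·-3.000) / (3) = 1.000
  v = (-5 - (-3)·-3.000) / (4) = -3.500
Iteration 2:
  u = (6 - (-1)·-3.500) / (3) = 0.833
  v = (-5 - (-3)·1.000) / (4) = -0.500
Iteration 3:
  u = (6 - (-1)·-0.500) / (3) = 1.833
  v = (-5 - (-3)·0.833) / (4) = -0.625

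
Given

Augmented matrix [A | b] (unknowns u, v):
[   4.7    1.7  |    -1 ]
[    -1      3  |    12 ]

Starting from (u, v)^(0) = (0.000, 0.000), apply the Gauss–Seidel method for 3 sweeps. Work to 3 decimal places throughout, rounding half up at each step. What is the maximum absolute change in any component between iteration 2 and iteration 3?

0.172

Iteration 1:
  u = (-1 - (1.7)·0.000) / (4.7) = -0.213
  v = (12 - (-1)·-0.213) / (3) = 3.929
Iteration 2:
  u = (-1 - (1.7)·3.929) / (4.7) = -1.634
  v = (12 - (-1)·-1.634) / (3) = 3.455
Iteration 3:
  u = (-1 - (1.7)·3.455) / (4.7) = -1.462
  v = (12 - (-1)·-1.462) / (3) = 3.513
Change: (0.172, 0.058) → max |·| = 0.172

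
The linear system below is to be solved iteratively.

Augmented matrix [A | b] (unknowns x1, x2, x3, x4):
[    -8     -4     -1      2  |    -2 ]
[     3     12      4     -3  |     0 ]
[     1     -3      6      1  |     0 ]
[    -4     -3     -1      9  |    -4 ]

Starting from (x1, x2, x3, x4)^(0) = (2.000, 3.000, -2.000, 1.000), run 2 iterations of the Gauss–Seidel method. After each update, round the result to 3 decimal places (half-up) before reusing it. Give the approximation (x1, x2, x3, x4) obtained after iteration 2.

(-0.454, -0.145, 0.062, -0.688)

Iteration 1:
  x1 = (-2 - (-4)·3.000 - (-1)·-2.000 - (2)·1.000) / (-8) = -0.750
  x2 = (0 - (3)·-0.750 - (4)·-2.000 - (-3)·1.000) / (12) = 1.104
  x3 = (0 - (1)·-0.750 - (-3)·1.104 - (1)·1.000) / (6) = 0.510
  x4 = (-4 - (-4)·-0.750 - (-3)·1.104 - (-1)·0.510) / (9) = -0.353
Iteration 2:
  x1 = (-2 - (-4)·1.104 - (-1)·0.510 - (2)·-0.353) / (-8) = -0.454
  x2 = (0 - (3)·-0.454 - (4)·0.510 - (-3)·-0.353) / (12) = -0.145
  x3 = (0 - (1)·-0.454 - (-3)·-0.145 - (1)·-0.353) / (6) = 0.062
  x4 = (-4 - (-4)·-0.454 - (-3)·-0.145 - (-1)·0.062) / (9) = -0.688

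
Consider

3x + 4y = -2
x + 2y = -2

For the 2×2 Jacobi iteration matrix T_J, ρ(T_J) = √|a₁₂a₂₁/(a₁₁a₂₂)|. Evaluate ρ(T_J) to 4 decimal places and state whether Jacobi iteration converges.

a₁₂a₂₁/(a₁₁a₂₂) = (4)·(1) / ((3)·(2)) = 0.666667
ρ = √|0.666667| = √0.666667 = 0.8165
ρ < 1, so Jacobi converges

0.8165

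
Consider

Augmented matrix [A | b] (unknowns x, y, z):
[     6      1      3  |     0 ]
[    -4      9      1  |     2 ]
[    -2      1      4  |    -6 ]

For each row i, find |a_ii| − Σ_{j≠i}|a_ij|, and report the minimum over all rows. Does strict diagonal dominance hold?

row 1: |6| − (1+3) = 2
row 2: |9| − (4+1) = 4
row 3: |4| − (2+1) = 1
minimum over rows = 1 → strictly diagonally dominant (convergence guaranteed)

1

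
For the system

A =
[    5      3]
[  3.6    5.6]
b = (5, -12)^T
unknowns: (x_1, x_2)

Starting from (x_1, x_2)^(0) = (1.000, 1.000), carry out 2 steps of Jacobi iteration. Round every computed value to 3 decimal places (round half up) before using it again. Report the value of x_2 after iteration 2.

Iteration 1:
  x_1 = (5 - (3)·1.000) / (5) = 0.400
  x_2 = (-12 - (3.6)·1.000) / (5.6) = -2.786
Iteration 2:
  x_1 = (5 - (3)·-2.786) / (5) = 2.672
  x_2 = (-12 - (3.6)·0.400) / (5.6) = -2.400

-2.400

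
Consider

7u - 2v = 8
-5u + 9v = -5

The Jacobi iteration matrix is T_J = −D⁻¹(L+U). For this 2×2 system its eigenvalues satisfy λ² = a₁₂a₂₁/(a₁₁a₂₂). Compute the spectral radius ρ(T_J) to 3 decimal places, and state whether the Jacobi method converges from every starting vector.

a₁₂a₂₁/(a₁₁a₂₂) = (-2)·(-5) / ((7)·(9)) = 0.158730
ρ = √|0.158730| = √0.158730 = 0.398
ρ < 1, so Jacobi converges

0.398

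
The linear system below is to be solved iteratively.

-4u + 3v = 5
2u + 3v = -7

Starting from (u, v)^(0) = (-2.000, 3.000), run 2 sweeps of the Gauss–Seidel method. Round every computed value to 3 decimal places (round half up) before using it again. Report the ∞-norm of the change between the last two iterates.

Iteration 1:
  u = (5 - (3)·3.000) / (-4) = 1.000
  v = (-7 - (2)·1.000) / (3) = -3.000
Iteration 2:
  u = (5 - (3)·-3.000) / (-4) = -3.500
  v = (-7 - (2)·-3.500) / (3) = 0.000
Change: (-4.500, 3.000) → max |·| = 4.500

4.500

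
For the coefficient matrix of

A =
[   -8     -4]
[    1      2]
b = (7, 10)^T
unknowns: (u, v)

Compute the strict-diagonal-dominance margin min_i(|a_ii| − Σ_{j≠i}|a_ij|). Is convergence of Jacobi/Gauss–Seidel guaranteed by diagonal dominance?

row 1: |-8| − (4) = 4
row 2: |2| − (1) = 1
minimum over rows = 1 → strictly diagonally dominant (convergence guaranteed)

1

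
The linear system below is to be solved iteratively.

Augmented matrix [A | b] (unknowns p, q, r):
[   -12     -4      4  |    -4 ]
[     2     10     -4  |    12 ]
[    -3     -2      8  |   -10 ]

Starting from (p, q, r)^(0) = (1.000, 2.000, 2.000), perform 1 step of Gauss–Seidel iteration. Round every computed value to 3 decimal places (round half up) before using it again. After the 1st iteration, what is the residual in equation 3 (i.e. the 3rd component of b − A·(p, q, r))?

0.001

Iteration 1:
  p = (-4 - (-4)·2.000 - (4)·2.000) / (-12) = 0.333
  q = (12 - (2)·0.333 - (-4)·2.000) / (10) = 1.933
  r = (-10 - (-3)·0.333 - (-2)·1.933) / (8) = -0.642
Residual b − A·x = (10.296, -10.564, 0.001)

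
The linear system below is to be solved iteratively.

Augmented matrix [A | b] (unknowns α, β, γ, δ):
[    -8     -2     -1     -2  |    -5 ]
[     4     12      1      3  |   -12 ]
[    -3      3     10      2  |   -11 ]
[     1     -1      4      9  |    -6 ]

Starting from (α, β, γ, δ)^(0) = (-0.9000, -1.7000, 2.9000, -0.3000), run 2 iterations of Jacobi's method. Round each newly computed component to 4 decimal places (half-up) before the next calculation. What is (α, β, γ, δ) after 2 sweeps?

(1.4528, -0.6764, -0.2024, -0.4921)

Iteration 1:
  α = (-5 - (-2)·-1.7000 - (-1)·2.9000 - (-2)·-0.3000) / (-8) = 0.7625
  β = (-12 - (4)·-0.9000 - (1)·2.9000 - (3)·-0.3000) / (12) = -0.8667
  γ = (-11 - (-3)·-0.9000 - (3)·-1.7000 - (2)·-0.3000) / (10) = -0.8000
  δ = (-6 - (1)·-0.9000 - (-1)·-1.7000 - (4)·2.9000) / (9) = -2.0444
Iteration 2:
  α = (-5 - (-2)·-0.8667 - (-1)·-0.8000 - (-2)·-2.0444) / (-8) = 1.4528
  β = (-12 - (4)·0.7625 - (1)·-0.8000 - (3)·-2.0444) / (12) = -0.6764
  γ = (-11 - (-3)·0.7625 - (3)·-0.8667 - (2)·-2.0444) / (10) = -0.2024
  δ = (-6 - (1)·0.7625 - (-1)·-0.8667 - (4)·-0.8000) / (9) = -0.4921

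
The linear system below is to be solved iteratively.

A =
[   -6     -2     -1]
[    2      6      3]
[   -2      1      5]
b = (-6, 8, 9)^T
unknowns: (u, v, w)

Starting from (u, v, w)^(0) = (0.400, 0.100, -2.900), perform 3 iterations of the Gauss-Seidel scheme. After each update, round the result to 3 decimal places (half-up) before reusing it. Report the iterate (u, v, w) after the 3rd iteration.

(0.585, 0.296, 1.975)

Iteration 1:
  u = (-6 - (-2)·0.100 - (-1)·-2.900) / (-6) = 1.450
  v = (8 - (2)·1.450 - (3)·-2.900) / (6) = 2.300
  w = (9 - (-2)·1.450 - (1)·2.300) / (5) = 1.920
Iteration 2:
  u = (-6 - (-2)·2.300 - (-1)·1.920) / (-6) = -0.087
  v = (8 - (2)·-0.087 - (3)·1.920) / (6) = 0.402
  w = (9 - (-2)·-0.087 - (1)·0.402) / (5) = 1.685
Iteration 3:
  u = (-6 - (-2)·0.402 - (-1)·1.685) / (-6) = 0.585
  v = (8 - (2)·0.585 - (3)·1.685) / (6) = 0.296
  w = (9 - (-2)·0.585 - (1)·0.296) / (5) = 1.975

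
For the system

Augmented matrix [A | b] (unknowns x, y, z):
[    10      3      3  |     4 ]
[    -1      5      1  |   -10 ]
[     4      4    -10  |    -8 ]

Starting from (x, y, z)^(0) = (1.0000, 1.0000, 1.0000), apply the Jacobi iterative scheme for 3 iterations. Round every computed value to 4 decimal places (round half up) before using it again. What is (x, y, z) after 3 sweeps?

(1.1320, -1.8800, 0.0640)

Iteration 1:
  x = (4 - (3)·1.0000 - (3)·1.0000) / (10) = -0.2000
  y = (-10 - (-1)·1.0000 - (1)·1.0000) / (5) = -2.0000
  z = (-8 - (4)·1.0000 - (4)·1.0000) / (-10) = 1.6000
Iteration 2:
  x = (4 - (3)·-2.0000 - (3)·1.6000) / (10) = 0.5200
  y = (-10 - (-1)·-0.2000 - (1)·1.6000) / (5) = -2.3600
  z = (-8 - (4)·-0.2000 - (4)·-2.0000) / (-10) = -0.0800
Iteration 3:
  x = (4 - (3)·-2.3600 - (3)·-0.0800) / (10) = 1.1320
  y = (-10 - (-1)·0.5200 - (1)·-0.0800) / (5) = -1.8800
  z = (-8 - (4)·0.5200 - (4)·-2.3600) / (-10) = 0.0640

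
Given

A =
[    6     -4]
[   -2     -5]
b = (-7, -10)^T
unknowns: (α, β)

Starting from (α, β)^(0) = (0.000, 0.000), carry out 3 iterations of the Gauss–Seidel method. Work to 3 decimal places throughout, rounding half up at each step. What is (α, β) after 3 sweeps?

(0.039, 1.984)

Iteration 1:
  α = (-7 - (-4)·0.000) / (6) = -1.167
  β = (-10 - (-2)·-1.167) / (-5) = 2.467
Iteration 2:
  α = (-7 - (-4)·2.467) / (6) = 0.478
  β = (-10 - (-2)·0.478) / (-5) = 1.809
Iteration 3:
  α = (-7 - (-4)·1.809) / (6) = 0.039
  β = (-10 - (-2)·0.039) / (-5) = 1.984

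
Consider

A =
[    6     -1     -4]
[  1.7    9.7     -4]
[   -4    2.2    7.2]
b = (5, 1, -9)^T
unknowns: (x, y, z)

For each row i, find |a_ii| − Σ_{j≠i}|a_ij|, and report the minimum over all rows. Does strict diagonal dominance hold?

1

row 1: |6| − (1+4) = 1
row 2: |9.7| − (1.7+4) = 4
row 3: |7.2| − (4+2.2) = 1
minimum over rows = 1 → strictly diagonally dominant (convergence guaranteed)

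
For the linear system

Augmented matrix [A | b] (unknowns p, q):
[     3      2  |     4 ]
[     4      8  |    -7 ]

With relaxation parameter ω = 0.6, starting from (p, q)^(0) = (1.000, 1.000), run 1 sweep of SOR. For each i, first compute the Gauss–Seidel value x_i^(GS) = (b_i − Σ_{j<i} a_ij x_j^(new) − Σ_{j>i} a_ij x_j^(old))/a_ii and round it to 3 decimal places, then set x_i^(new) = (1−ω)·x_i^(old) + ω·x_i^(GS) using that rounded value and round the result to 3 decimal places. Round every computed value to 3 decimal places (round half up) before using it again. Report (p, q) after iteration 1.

Iteration 1:
  p: GS value = (4 - (2)·1.000) / (3) = 0.667;  p ← (1−ω)·1.000 + ω·0.667 = 0.800
  q: GS value = (-7 - (4)·0.800) / (8) = -1.275;  q ← (1−ω)·1.000 + ω·-1.275 = -0.365

(0.800, -0.365)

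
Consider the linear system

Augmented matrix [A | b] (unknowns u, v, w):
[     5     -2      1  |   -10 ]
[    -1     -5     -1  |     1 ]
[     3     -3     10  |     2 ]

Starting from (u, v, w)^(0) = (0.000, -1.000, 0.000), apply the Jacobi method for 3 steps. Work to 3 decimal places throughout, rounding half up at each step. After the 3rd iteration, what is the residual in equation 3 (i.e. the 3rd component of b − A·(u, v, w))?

Iteration 1:
  u = (-10 - (-2)·-1.000 - (1)·0.000) / (5) = -2.400
  v = (1 - (-1)·0.000 - (-1)·0.000) / (-5) = -0.200
  w = (2 - (3)·0.000 - (-3)·-1.000) / (10) = -0.100
Iteration 2:
  u = (-10 - (-2)·-0.200 - (1)·-0.100) / (5) = -2.060
  v = (1 - (-1)·-2.400 - (-1)·-0.100) / (-5) = 0.300
  w = (2 - (3)·-2.400 - (-3)·-0.200) / (10) = 0.860
Iteration 3:
  u = (-10 - (-2)·0.300 - (1)·0.860) / (5) = -2.052
  v = (1 - (-1)·-2.060 - (-1)·0.860) / (-5) = 0.040
  w = (2 - (3)·-2.060 - (-3)·0.300) / (10) = 0.908
Residual b − A·x = (-0.568, 0.056, -0.804)

-0.804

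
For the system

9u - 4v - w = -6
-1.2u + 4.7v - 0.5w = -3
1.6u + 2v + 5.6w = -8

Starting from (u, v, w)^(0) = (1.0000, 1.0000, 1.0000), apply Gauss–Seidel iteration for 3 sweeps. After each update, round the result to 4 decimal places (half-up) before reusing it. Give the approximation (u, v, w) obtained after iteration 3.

(-1.2104, -1.0282, -0.7155)

Iteration 1:
  u = (-6 - (-4)·1.0000 - (-1)·1.0000) / (9) = -0.1111
  v = (-3 - (-1.2)·-0.1111 - (-0.5)·1.0000) / (4.7) = -0.5603
  w = (-8 - (1.6)·-0.1111 - (2)·-0.5603) / (5.6) = -1.1967
Iteration 2:
  u = (-6 - (-4)·-0.5603 - (-1)·-1.1967) / (9) = -1.0487
  v = (-3 - (-1.2)·-1.0487 - (-0.5)·-1.1967) / (4.7) = -1.0334
  w = (-8 - (1.6)·-1.0487 - (2)·-1.0334) / (5.6) = -0.7599
Iteration 3:
  u = (-6 - (-4)·-1.0334 - (-1)·-0.7599) / (9) = -1.2104
  v = (-3 - (-1.2)·-1.2104 - (-0.5)·-0.7599) / (4.7) = -1.0282
  w = (-8 - (1.6)·-1.2104 - (2)·-1.0282) / (5.6) = -0.7155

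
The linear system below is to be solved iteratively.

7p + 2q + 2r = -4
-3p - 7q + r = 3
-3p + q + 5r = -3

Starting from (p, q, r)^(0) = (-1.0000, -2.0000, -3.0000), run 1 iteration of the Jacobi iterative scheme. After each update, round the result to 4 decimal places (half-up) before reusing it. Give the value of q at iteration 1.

Iteration 1:
  p = (-4 - (2)·-2.0000 - (2)·-3.0000) / (7) = 0.8571
  q = (3 - (-3)·-1.0000 - (1)·-3.0000) / (-7) = -0.4286
  r = (-3 - (-3)·-1.0000 - (1)·-2.0000) / (5) = -0.8000

-0.4286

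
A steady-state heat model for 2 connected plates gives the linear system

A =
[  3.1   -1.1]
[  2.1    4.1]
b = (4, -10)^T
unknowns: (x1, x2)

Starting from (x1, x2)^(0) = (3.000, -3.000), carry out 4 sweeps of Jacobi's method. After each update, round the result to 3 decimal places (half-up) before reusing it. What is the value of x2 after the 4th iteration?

-2.636

Iteration 1:
  x1 = (4 - (-1.1)·-3.000) / (3.1) = 0.226
  x2 = (-10 - (2.1)·3.000) / (4.1) = -3.976
Iteration 2:
  x1 = (4 - (-1.1)·-3.976) / (3.1) = -0.121
  x2 = (-10 - (2.1)·0.226) / (4.1) = -2.555
Iteration 3:
  x1 = (4 - (-1.1)·-2.555) / (3.1) = 0.384
  x2 = (-10 - (2.1)·-0.121) / (4.1) = -2.377
Iteration 4:
  x1 = (4 - (-1.1)·-2.377) / (3.1) = 0.447
  x2 = (-10 - (2.1)·0.384) / (4.1) = -2.636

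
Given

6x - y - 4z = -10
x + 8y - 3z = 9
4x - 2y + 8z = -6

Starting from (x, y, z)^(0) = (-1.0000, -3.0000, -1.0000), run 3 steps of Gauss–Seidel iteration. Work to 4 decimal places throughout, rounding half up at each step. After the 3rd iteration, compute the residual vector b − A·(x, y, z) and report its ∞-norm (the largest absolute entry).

0.5515

Iteration 1:
  x = (-10 - (-1)·-3.0000 - (-4)·-1.0000) / (6) = -2.8333
  y = (9 - (1)·-2.8333 - (-3)·-1.0000) / (8) = 1.1042
  z = (-6 - (4)·-2.8333 - (-2)·1.1042) / (8) = 0.9427
Iteration 2:
  x = (-10 - (-1)·1.1042 - (-4)·0.9427) / (6) = -0.8542
  y = (9 - (1)·-0.8542 - (-3)·0.9427) / (8) = 1.5853
  z = (-6 - (4)·-0.8542 - (-2)·1.5853) / (8) = 0.0734
Iteration 3:
  x = (-10 - (-1)·1.5853 - (-4)·0.0734) / (6) = -1.3535
  y = (9 - (1)·-1.3535 - (-3)·0.0734) / (8) = 1.3217
  z = (-6 - (4)·-1.3535 - (-2)·1.3217) / (8) = 0.2572
Residual b − A·x = (0.4715, 0.5515, -0.0002); ∞-norm = 0.5515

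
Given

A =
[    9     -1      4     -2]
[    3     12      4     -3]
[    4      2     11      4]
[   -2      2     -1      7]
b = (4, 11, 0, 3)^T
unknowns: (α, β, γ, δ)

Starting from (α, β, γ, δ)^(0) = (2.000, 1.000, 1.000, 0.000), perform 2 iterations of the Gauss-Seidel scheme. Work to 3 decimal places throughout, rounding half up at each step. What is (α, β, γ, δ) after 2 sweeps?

Iteration 1:
  α = (4 - (-1)·1.000 - (4)·1.000 - (-2)·0.000) / (9) = 0.111
  β = (11 - (3)·0.111 - (4)·1.000 - (-3)·0.000) / (12) = 0.556
  γ = (0 - (4)·0.111 - (2)·0.556 - (4)·0.000) / (11) = -0.141
  δ = (3 - (-2)·0.111 - (2)·0.556 - (-1)·-0.141) / (7) = 0.281
Iteration 2:
  α = (4 - (-1)·0.556 - (4)·-0.141 - (-2)·0.281) / (9) = 0.631
  β = (11 - (3)·0.631 - (4)·-0.141 - (-3)·0.281) / (12) = 0.876
  γ = (0 - (4)·0.631 - (2)·0.876 - (4)·0.281) / (11) = -0.491
  δ = (3 - (-2)·0.631 - (2)·0.876 - (-1)·-0.491) / (7) = 0.288

(0.631, 0.876, -0.491, 0.288)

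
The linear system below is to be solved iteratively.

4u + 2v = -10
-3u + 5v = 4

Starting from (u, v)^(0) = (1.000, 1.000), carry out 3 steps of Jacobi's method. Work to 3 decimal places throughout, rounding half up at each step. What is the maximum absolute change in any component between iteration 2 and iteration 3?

Iteration 1:
  u = (-10 - (2)·1.000) / (4) = -3.000
  v = (4 - (-3)·1.000) / (5) = 1.400
Iteration 2:
  u = (-10 - (2)·1.400) / (4) = -3.200
  v = (4 - (-3)·-3.000) / (5) = -1.000
Iteration 3:
  u = (-10 - (2)·-1.000) / (4) = -2.000
  v = (4 - (-3)·-3.200) / (5) = -1.120
Change: (1.200, -0.120) → max |·| = 1.200

1.200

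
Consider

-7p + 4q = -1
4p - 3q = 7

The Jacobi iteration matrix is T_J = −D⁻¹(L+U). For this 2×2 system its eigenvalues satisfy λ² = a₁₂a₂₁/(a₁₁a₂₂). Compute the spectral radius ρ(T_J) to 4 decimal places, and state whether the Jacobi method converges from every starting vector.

0.8729

a₁₂a₂₁/(a₁₁a₂₂) = (4)·(4) / ((-7)·(-3)) = 0.761905
ρ = √|0.761905| = √0.761905 = 0.8729
ρ < 1, so Jacobi converges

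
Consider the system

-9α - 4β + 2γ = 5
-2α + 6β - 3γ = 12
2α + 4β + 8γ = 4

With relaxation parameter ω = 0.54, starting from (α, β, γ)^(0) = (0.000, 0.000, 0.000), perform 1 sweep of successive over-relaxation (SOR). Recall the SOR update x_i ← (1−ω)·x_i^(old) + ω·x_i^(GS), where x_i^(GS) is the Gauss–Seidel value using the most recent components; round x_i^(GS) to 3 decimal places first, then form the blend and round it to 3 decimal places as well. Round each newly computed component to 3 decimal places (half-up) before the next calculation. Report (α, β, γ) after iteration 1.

Iteration 1:
  α: GS value = (5 - (-4)·0.000 - (2)·0.000) / (-9) = -0.556;  α ← (1−ω)·0.000 + ω·-0.556 = -0.300
  β: GS value = (12 - (-2)·-0.300 - (-3)·0.000) / (6) = 1.900;  β ← (1−ω)·0.000 + ω·1.900 = 1.026
  γ: GS value = (4 - (2)·-0.300 - (4)·1.026) / (8) = 0.062;  γ ← (1−ω)·0.000 + ω·0.062 = 0.033

(-0.300, 1.026, 0.033)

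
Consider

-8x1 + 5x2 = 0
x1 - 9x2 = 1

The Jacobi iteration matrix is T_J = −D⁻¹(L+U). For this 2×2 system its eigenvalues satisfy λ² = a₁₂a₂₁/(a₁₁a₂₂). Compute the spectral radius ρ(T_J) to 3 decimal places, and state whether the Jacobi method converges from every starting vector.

0.264

a₁₂a₂₁/(a₁₁a₂₂) = (5)·(1) / ((-8)·(-9)) = 0.069444
ρ = √|0.069444| = √0.069444 = 0.264
ρ < 1, so Jacobi converges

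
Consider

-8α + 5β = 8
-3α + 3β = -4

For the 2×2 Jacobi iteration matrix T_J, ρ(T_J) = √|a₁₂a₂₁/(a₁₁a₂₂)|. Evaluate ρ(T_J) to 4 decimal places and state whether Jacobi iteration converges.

0.7906

a₁₂a₂₁/(a₁₁a₂₂) = (5)·(-3) / ((-8)·(3)) = 0.625000
ρ = √|0.625000| = √0.625000 = 0.7906
ρ < 1, so Jacobi converges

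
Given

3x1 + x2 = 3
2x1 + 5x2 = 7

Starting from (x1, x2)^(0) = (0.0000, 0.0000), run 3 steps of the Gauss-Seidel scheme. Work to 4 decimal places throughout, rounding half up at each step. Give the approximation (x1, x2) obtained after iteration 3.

(0.6222, 1.1511)

Iteration 1:
  x1 = (3 - (1)·0.0000) / (3) = 1.0000
  x2 = (7 - (2)·1.0000) / (5) = 1.0000
Iteration 2:
  x1 = (3 - (1)·1.0000) / (3) = 0.6667
  x2 = (7 - (2)·0.6667) / (5) = 1.1333
Iteration 3:
  x1 = (3 - (1)·1.1333) / (3) = 0.6222
  x2 = (7 - (2)·0.6222) / (5) = 1.1511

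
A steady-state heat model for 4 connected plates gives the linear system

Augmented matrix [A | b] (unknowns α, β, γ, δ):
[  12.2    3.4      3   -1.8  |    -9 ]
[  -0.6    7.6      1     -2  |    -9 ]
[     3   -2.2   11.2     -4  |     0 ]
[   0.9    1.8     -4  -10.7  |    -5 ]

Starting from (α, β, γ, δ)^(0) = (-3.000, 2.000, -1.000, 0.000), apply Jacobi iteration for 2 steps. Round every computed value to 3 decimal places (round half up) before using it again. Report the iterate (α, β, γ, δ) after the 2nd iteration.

(-0.536, -1.181, 0.358, -0.285)

Iteration 1:
  α = (-9 - (3.4)·2.000 - (3)·-1.000 - (-1.8)·0.000) / (12.2) = -1.049
  β = (-9 - (-0.6)·-3.000 - (1)·-1.000 - (-2)·0.000) / (7.6) = -1.289
  γ = (0 - (3)·-3.000 - (-2.2)·2.000 - (-4)·0.000) / (11.2) = 1.196
  δ = (-5 - (0.9)·-3.000 - (1.8)·2.000 - (-4)·-1.000) / (-10.7) = 0.925
Iteration 2:
  α = (-9 - (3.4)·-1.289 - (3)·1.196 - (-1.8)·0.925) / (12.2) = -0.536
  β = (-9 - (-0.6)·-1.049 - (1)·1.196 - (-2)·0.925) / (7.6) = -1.181
  γ = (0 - (3)·-1.049 - (-2.2)·-1.289 - (-4)·0.925) / (11.2) = 0.358
  δ = (-5 - (0.9)·-1.049 - (1.8)·-1.289 - (-4)·1.196) / (-10.7) = -0.285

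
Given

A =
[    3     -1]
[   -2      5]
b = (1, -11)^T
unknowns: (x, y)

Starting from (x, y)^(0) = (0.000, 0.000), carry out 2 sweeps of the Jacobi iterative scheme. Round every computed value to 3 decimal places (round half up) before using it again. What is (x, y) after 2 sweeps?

(-0.400, -2.067)

Iteration 1:
  x = (1 - (-1)·0.000) / (3) = 0.333
  y = (-11 - (-2)·0.000) / (5) = -2.200
Iteration 2:
  x = (1 - (-1)·-2.200) / (3) = -0.400
  y = (-11 - (-2)·0.333) / (5) = -2.067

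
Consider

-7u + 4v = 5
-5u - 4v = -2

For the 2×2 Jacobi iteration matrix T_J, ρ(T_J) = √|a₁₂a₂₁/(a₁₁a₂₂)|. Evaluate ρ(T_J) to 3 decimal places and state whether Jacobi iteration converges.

0.845

a₁₂a₂₁/(a₁₁a₂₂) = (4)·(-5) / ((-7)·(-4)) = -0.714286
ρ = √|-0.714286| = √0.714286 = 0.845
ρ < 1, so Jacobi converges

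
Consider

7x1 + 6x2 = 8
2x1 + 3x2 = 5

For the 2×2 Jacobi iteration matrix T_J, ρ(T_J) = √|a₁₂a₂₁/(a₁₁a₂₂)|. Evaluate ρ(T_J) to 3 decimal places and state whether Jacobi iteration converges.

a₁₂a₂₁/(a₁₁a₂₂) = (6)·(2) / ((7)·(3)) = 0.571429
ρ = √|0.571429| = √0.571429 = 0.756
ρ < 1, so Jacobi converges

0.756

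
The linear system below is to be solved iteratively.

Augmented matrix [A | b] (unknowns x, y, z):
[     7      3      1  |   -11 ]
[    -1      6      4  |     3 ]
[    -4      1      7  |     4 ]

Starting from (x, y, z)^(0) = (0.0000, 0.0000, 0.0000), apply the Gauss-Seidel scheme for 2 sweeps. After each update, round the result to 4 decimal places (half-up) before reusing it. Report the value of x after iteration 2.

Iteration 1:
  x = (-11 - (3)·0.0000 - (1)·0.0000) / (7) = -1.5714
  y = (3 - (-1)·-1.5714 - (4)·0.0000) / (6) = 0.2381
  z = (4 - (-4)·-1.5714 - (1)·0.2381) / (7) = -0.3605
Iteration 2:
  x = (-11 - (3)·0.2381 - (1)·-0.3605) / (7) = -1.6220
  y = (3 - (-1)·-1.6220 - (4)·-0.3605) / (6) = 0.4700
  z = (4 - (-4)·-1.6220 - (1)·0.4700) / (7) = -0.4226

-1.6220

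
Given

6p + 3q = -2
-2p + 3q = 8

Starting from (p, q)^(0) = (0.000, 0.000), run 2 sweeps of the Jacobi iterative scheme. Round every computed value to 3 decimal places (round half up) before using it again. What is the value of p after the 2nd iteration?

Iteration 1:
  p = (-2 - (3)·0.000) / (6) = -0.333
  q = (8 - (-2)·0.000) / (3) = 2.667
Iteration 2:
  p = (-2 - (3)·2.667) / (6) = -1.667
  q = (8 - (-2)·-0.333) / (3) = 2.445

-1.667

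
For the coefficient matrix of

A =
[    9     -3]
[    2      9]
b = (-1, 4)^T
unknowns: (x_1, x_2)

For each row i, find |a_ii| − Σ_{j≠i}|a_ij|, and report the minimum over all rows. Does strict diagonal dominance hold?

row 1: |9| − (3) = 6
row 2: |9| − (2) = 7
minimum over rows = 6 → strictly diagonally dominant (convergence guaranteed)

6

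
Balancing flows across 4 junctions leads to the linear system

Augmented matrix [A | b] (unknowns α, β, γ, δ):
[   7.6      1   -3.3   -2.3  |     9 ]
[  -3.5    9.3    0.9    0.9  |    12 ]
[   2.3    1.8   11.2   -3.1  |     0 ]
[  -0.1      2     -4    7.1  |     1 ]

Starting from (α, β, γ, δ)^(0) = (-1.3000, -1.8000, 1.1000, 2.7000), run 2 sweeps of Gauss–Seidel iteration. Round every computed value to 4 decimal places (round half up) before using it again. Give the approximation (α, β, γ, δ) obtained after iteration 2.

Iteration 1:
  α = (9 - (1)·-1.8000 - (-3.3)·1.1000 - (-2.3)·2.7000) / (7.6) = 2.7158
  β = (12 - (-3.5)·2.7158 - (0.9)·1.1000 - (0.9)·2.7000) / (9.3) = 1.9447
  γ = (0 - (2.3)·2.7158 - (1.8)·1.9447 - (-3.1)·2.7000) / (11.2) = -0.1229
  δ = (1 - (-0.1)·2.7158 - (2)·1.9447 - (-4)·-0.1229) / (7.1) = -0.4379
Iteration 2:
  α = (9 - (1)·1.9447 - (-3.3)·-0.1229 - (-2.3)·-0.4379) / (7.6) = 0.7424
  β = (12 - (-3.5)·0.7424 - (0.9)·-0.1229 - (0.9)·-0.4379) / (9.3) = 1.6240
  γ = (0 - (2.3)·0.7424 - (1.8)·1.6240 - (-3.1)·-0.4379) / (11.2) = -0.5347
  δ = (1 - (-0.1)·0.7424 - (2)·1.6240 - (-4)·-0.5347) / (7.1) = -0.6074

(0.7424, 1.6240, -0.5347, -0.6074)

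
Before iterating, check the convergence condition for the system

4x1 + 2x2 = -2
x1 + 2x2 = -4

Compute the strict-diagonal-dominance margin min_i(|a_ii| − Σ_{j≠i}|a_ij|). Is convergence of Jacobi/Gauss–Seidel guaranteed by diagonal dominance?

1

row 1: |4| − (2) = 2
row 2: |2| − (1) = 1
minimum over rows = 1 → strictly diagonally dominant (convergence guaranteed)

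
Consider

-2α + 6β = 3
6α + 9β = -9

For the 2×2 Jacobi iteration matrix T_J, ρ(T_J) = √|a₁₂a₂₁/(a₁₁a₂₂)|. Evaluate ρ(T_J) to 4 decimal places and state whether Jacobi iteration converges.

a₁₂a₂₁/(a₁₁a₂₂) = (6)·(6) / ((-2)·(9)) = -2.000000
ρ = √|-2.000000| = √2.000000 = 1.4142
ρ > 1, so Jacobi diverges

1.4142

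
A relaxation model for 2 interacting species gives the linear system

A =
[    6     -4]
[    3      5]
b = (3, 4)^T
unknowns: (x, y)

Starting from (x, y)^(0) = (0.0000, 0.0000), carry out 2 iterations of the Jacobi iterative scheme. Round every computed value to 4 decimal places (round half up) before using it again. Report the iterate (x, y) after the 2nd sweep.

(1.0333, 0.5000)

Iteration 1:
  x = (3 - (-4)·0.0000) / (6) = 0.5000
  y = (4 - (3)·0.0000) / (5) = 0.8000
Iteration 2:
  x = (3 - (-4)·0.8000) / (6) = 1.0333
  y = (4 - (3)·0.5000) / (5) = 0.5000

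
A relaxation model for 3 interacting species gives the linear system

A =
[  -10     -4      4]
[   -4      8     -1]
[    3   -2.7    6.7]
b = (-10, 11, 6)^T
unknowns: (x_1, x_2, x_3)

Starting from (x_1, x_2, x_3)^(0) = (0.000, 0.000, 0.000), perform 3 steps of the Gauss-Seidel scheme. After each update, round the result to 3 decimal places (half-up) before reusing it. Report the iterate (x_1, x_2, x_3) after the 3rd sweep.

(0.776, 1.929, 1.325)

Iteration 1:
  x_1 = (-10 - (-4)·0.000 - (4)·0.000) / (-10) = 1.000
  x_2 = (11 - (-4)·1.000 - (-1)·0.000) / (8) = 1.875
  x_3 = (6 - (3)·1.000 - (-2.7)·1.875) / (6.7) = 1.203
Iteration 2:
  x_1 = (-10 - (-4)·1.875 - (4)·1.203) / (-10) = 0.731
  x_2 = (11 - (-4)·0.731 - (-1)·1.203) / (8) = 1.891
  x_3 = (6 - (3)·0.731 - (-2.7)·1.891) / (6.7) = 1.330
Iteration 3:
  x_1 = (-10 - (-4)·1.891 - (4)·1.330) / (-10) = 0.776
  x_2 = (11 - (-4)·0.776 - (-1)·1.330) / (8) = 1.929
  x_3 = (6 - (3)·0.776 - (-2.7)·1.929) / (6.7) = 1.325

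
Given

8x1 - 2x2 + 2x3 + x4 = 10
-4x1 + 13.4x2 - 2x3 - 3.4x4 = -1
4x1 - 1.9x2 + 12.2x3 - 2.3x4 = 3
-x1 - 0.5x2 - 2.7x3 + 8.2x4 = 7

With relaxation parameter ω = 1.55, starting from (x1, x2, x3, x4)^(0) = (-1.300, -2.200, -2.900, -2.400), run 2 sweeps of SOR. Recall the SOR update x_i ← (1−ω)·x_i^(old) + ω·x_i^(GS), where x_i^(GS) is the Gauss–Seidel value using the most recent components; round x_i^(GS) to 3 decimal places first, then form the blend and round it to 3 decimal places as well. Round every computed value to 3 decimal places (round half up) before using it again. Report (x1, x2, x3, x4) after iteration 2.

Iteration 1:
  x1: GS value = (10 - (-2)·-2.200 - (2)·-2.900 - (1)·-2.400) / (8) = 1.725;  x1 ← (1−ω)·-1.300 + ω·1.725 = 3.389
  x2: GS value = (-1 - (-4)·3.389 - (-2)·-2.900 - (-3.4)·-2.400) / (13.4) = -0.105;  x2 ← (1−ω)·-2.200 + ω·-0.105 = 1.047
  x3: GS value = (3 - (4)·3.389 - (-1.9)·1.047 - (-2.3)·-2.400) / (12.2) = -1.155;  x3 ← (1−ω)·-2.900 + ω·-1.155 = -0.195
  x4: GS value = (7 - (-1)·3.389 - (-0.5)·1.047 - (-2.7)·-0.195) / (8.2) = 1.267;  x4 ← (1−ω)·-2.400 + ω·1.267 = 3.284
Iteration 2:
  x1: GS value = (10 - (-2)·1.047 - (2)·-0.195 - (1)·3.284) / (8) = 1.150;  x1 ← (1−ω)·3.389 + ω·1.150 = -0.081
  x2: GS value = (-1 - (-4)·-0.081 - (-2)·-0.195 - (-3.4)·3.284) / (13.4) = 0.705;  x2 ← (1−ω)·1.047 + ω·0.705 = 0.517
  x3: GS value = (3 - (4)·-0.081 - (-1.9)·0.517 - (-2.3)·3.284) / (12.2) = 0.972;  x3 ← (1−ω)·-0.195 + ω·0.972 = 1.614
  x4: GS value = (7 - (-1)·-0.081 - (-0.5)·0.517 - (-2.7)·1.614) / (8.2) = 1.407;  x4 ← (1−ω)·3.284 + ω·1.407 = 0.375

(-0.081, 0.517, 1.614, 0.375)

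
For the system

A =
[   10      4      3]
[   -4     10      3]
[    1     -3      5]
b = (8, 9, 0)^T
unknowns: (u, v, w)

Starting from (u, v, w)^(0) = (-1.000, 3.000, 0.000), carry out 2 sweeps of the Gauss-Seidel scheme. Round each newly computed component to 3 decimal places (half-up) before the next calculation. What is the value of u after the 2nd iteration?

0.347

Iteration 1:
  u = (8 - (4)·3.000 - (3)·0.000) / (10) = -0.400
  v = (9 - (-4)·-0.400 - (3)·0.000) / (10) = 0.740
  w = (0 - (1)·-0.400 - (-3)·0.740) / (5) = 0.524
Iteration 2:
  u = (8 - (4)·0.740 - (3)·0.524) / (10) = 0.347
  v = (9 - (-4)·0.347 - (3)·0.524) / (10) = 0.882
  w = (0 - (1)·0.347 - (-3)·0.882) / (5) = 0.460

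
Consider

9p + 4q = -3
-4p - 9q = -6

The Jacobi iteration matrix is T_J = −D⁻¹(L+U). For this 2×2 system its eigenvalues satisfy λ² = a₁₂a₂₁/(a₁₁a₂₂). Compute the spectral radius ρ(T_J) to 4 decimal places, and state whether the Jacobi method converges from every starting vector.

0.4444

a₁₂a₂₁/(a₁₁a₂₂) = (4)·(-4) / ((9)·(-9)) = 0.197531
ρ = √|0.197531| = √0.197531 = 0.4444
ρ < 1, so Jacobi converges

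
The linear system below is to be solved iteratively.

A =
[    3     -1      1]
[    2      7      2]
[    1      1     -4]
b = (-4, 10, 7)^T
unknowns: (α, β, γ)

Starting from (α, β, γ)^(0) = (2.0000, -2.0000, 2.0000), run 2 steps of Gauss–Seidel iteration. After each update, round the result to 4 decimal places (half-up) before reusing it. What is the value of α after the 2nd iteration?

-0.1230

Iteration 1:
  α = (-4 - (-1)·-2.0000 - (1)·2.0000) / (3) = -2.6667
  β = (10 - (2)·-2.6667 - (2)·2.0000) / (7) = 1.6191
  γ = (7 - (1)·-2.6667 - (1)·1.6191) / (-4) = -2.0119
Iteration 2:
  α = (-4 - (-1)·1.6191 - (1)·-2.0119) / (3) = -0.1230
  β = (10 - (2)·-0.1230 - (2)·-2.0119) / (7) = 2.0385
  γ = (7 - (1)·-0.1230 - (1)·2.0385) / (-4) = -1.2711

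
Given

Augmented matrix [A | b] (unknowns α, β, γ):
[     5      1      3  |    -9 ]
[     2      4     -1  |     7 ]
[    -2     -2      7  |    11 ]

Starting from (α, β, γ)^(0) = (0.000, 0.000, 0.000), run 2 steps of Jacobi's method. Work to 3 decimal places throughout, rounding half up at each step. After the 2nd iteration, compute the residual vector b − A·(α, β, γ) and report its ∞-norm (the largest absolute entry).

2.571

Iteration 1:
  α = (-9 - (1)·0.000 - (3)·0.000) / (5) = -1.800
  β = (7 - (2)·0.000 - (-1)·0.000) / (4) = 1.750
  γ = (11 - (-2)·0.000 - (-2)·0.000) / (7) = 1.571
Iteration 2:
  α = (-9 - (1)·1.750 - (3)·1.571) / (5) = -3.093
  β = (7 - (2)·-1.800 - (-1)·1.571) / (4) = 3.043
  γ = (11 - (-2)·-1.800 - (-2)·1.750) / (7) = 1.557
Residual b − A·x = (-1.249, 2.571, 0.001); ∞-norm = 2.571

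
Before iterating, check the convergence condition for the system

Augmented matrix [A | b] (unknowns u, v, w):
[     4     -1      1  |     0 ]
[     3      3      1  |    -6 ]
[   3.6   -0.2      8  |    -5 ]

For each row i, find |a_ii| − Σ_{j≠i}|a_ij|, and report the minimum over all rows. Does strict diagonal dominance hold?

row 1: |4| − (1+1) = 2
row 2: |3| − (3+1) = -1
row 3: |8| − (3.6+0.2) = 4.2
minimum over rows = -1 → not strictly diagonally dominant

-1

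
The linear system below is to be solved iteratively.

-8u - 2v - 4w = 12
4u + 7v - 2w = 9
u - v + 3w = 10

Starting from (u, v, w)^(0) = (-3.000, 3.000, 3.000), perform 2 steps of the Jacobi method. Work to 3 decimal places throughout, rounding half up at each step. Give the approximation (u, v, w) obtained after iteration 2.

Iteration 1:
  u = (12 - (-2)·3.000 - (-4)·3.000) / (-8) = -3.750
  v = (9 - (4)·-3.000 - (-2)·3.000) / (7) = 3.857
  w = (10 - (1)·-3.000 - (-1)·3.000) / (3) = 5.333
Iteration 2:
  u = (12 - (-2)·3.857 - (-4)·5.333) / (-8) = -5.131
  v = (9 - (4)·-3.750 - (-2)·5.333) / (7) = 4.952
  w = (10 - (1)·-3.750 - (-1)·3.857) / (3) = 5.869

(-5.131, 4.952, 5.869)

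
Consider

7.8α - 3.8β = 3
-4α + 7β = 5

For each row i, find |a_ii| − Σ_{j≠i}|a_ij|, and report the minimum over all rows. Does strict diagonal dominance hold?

row 1: |7.8| − (3.8) = 4
row 2: |7| − (4) = 3
minimum over rows = 3 → strictly diagonally dominant (convergence guaranteed)

3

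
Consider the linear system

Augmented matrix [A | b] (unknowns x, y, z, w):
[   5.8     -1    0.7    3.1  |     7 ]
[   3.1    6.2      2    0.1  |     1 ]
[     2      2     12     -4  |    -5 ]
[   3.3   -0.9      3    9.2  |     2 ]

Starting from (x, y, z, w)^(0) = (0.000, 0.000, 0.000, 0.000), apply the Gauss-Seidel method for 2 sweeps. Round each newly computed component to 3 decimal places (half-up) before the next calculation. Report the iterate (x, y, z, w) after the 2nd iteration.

Iteration 1:
  x = (7 - (-1)·0.000 - (0.7)·0.000 - (3.1)·0.000) / (5.8) = 1.207
  y = (1 - (3.1)·1.207 - (2)·0.000 - (0.1)·0.000) / (6.2) = -0.442
  z = (-5 - (2)·1.207 - (2)·-0.442 - (-4)·0.000) / (12) = -0.544
  w = (2 - (3.3)·1.207 - (-0.9)·-0.442 - (3)·-0.544) / (9.2) = -0.081
Iteration 2:
  x = (7 - (-1)·-0.442 - (0.7)·-0.544 - (3.1)·-0.081) / (5.8) = 1.240
  y = (1 - (3.1)·1.240 - (2)·-0.544 - (0.1)·-0.081) / (6.2) = -0.282
  z = (-5 - (2)·1.240 - (2)·-0.282 - (-4)·-0.081) / (12) = -0.603
  w = (2 - (3.3)·1.240 - (-0.9)·-0.282 - (3)·-0.603) / (9.2) = -0.058

(1.240, -0.282, -0.603, -0.058)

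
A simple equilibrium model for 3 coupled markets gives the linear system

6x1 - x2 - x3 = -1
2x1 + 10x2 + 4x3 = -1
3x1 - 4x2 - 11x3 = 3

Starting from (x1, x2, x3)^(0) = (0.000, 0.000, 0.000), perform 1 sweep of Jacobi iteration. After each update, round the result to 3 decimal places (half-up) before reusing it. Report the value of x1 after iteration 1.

-0.167

Iteration 1:
  x1 = (-1 - (-1)·0.000 - (-1)·0.000) / (6) = -0.167
  x2 = (-1 - (2)·0.000 - (4)·0.000) / (10) = -0.100
  x3 = (3 - (3)·0.000 - (-4)·0.000) / (-11) = -0.273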